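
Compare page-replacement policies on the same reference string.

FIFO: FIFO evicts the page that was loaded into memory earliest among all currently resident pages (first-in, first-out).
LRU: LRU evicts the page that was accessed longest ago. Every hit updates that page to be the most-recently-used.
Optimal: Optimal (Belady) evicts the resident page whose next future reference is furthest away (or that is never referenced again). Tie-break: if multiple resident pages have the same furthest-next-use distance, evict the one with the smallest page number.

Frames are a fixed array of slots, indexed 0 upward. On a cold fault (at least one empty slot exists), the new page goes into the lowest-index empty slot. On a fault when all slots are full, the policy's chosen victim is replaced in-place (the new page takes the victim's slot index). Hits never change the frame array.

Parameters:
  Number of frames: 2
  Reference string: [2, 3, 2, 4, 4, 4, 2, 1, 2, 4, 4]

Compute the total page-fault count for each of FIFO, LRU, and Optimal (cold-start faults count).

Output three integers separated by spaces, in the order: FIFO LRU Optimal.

--- FIFO ---
  step 0: ref 2 -> FAULT, frames=[2,-] (faults so far: 1)
  step 1: ref 3 -> FAULT, frames=[2,3] (faults so far: 2)
  step 2: ref 2 -> HIT, frames=[2,3] (faults so far: 2)
  step 3: ref 4 -> FAULT, evict 2, frames=[4,3] (faults so far: 3)
  step 4: ref 4 -> HIT, frames=[4,3] (faults so far: 3)
  step 5: ref 4 -> HIT, frames=[4,3] (faults so far: 3)
  step 6: ref 2 -> FAULT, evict 3, frames=[4,2] (faults so far: 4)
  step 7: ref 1 -> FAULT, evict 4, frames=[1,2] (faults so far: 5)
  step 8: ref 2 -> HIT, frames=[1,2] (faults so far: 5)
  step 9: ref 4 -> FAULT, evict 2, frames=[1,4] (faults so far: 6)
  step 10: ref 4 -> HIT, frames=[1,4] (faults so far: 6)
  FIFO total faults: 6
--- LRU ---
  step 0: ref 2 -> FAULT, frames=[2,-] (faults so far: 1)
  step 1: ref 3 -> FAULT, frames=[2,3] (faults so far: 2)
  step 2: ref 2 -> HIT, frames=[2,3] (faults so far: 2)
  step 3: ref 4 -> FAULT, evict 3, frames=[2,4] (faults so far: 3)
  step 4: ref 4 -> HIT, frames=[2,4] (faults so far: 3)
  step 5: ref 4 -> HIT, frames=[2,4] (faults so far: 3)
  step 6: ref 2 -> HIT, frames=[2,4] (faults so far: 3)
  step 7: ref 1 -> FAULT, evict 4, frames=[2,1] (faults so far: 4)
  step 8: ref 2 -> HIT, frames=[2,1] (faults so far: 4)
  step 9: ref 4 -> FAULT, evict 1, frames=[2,4] (faults so far: 5)
  step 10: ref 4 -> HIT, frames=[2,4] (faults so far: 5)
  LRU total faults: 5
--- Optimal ---
  step 0: ref 2 -> FAULT, frames=[2,-] (faults so far: 1)
  step 1: ref 3 -> FAULT, frames=[2,3] (faults so far: 2)
  step 2: ref 2 -> HIT, frames=[2,3] (faults so far: 2)
  step 3: ref 4 -> FAULT, evict 3, frames=[2,4] (faults so far: 3)
  step 4: ref 4 -> HIT, frames=[2,4] (faults so far: 3)
  step 5: ref 4 -> HIT, frames=[2,4] (faults so far: 3)
  step 6: ref 2 -> HIT, frames=[2,4] (faults so far: 3)
  step 7: ref 1 -> FAULT, evict 4, frames=[2,1] (faults so far: 4)
  step 8: ref 2 -> HIT, frames=[2,1] (faults so far: 4)
  step 9: ref 4 -> FAULT, evict 1, frames=[2,4] (faults so far: 5)
  step 10: ref 4 -> HIT, frames=[2,4] (faults so far: 5)
  Optimal total faults: 5

Answer: 6 5 5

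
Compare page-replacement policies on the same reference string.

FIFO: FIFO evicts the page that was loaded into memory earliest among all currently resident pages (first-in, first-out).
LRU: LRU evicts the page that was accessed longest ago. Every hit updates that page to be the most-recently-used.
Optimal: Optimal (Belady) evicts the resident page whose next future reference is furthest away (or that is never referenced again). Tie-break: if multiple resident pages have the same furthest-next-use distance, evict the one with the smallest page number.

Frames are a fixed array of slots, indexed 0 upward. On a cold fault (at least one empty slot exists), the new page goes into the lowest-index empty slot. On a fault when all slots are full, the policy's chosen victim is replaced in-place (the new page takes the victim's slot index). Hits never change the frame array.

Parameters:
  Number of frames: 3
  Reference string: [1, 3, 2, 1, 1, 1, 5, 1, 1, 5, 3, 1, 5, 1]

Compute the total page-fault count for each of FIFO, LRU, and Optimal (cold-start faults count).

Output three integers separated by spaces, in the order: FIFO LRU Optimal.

--- FIFO ---
  step 0: ref 1 -> FAULT, frames=[1,-,-] (faults so far: 1)
  step 1: ref 3 -> FAULT, frames=[1,3,-] (faults so far: 2)
  step 2: ref 2 -> FAULT, frames=[1,3,2] (faults so far: 3)
  step 3: ref 1 -> HIT, frames=[1,3,2] (faults so far: 3)
  step 4: ref 1 -> HIT, frames=[1,3,2] (faults so far: 3)
  step 5: ref 1 -> HIT, frames=[1,3,2] (faults so far: 3)
  step 6: ref 5 -> FAULT, evict 1, frames=[5,3,2] (faults so far: 4)
  step 7: ref 1 -> FAULT, evict 3, frames=[5,1,2] (faults so far: 5)
  step 8: ref 1 -> HIT, frames=[5,1,2] (faults so far: 5)
  step 9: ref 5 -> HIT, frames=[5,1,2] (faults so far: 5)
  step 10: ref 3 -> FAULT, evict 2, frames=[5,1,3] (faults so far: 6)
  step 11: ref 1 -> HIT, frames=[5,1,3] (faults so far: 6)
  step 12: ref 5 -> HIT, frames=[5,1,3] (faults so far: 6)
  step 13: ref 1 -> HIT, frames=[5,1,3] (faults so far: 6)
  FIFO total faults: 6
--- LRU ---
  step 0: ref 1 -> FAULT, frames=[1,-,-] (faults so far: 1)
  step 1: ref 3 -> FAULT, frames=[1,3,-] (faults so far: 2)
  step 2: ref 2 -> FAULT, frames=[1,3,2] (faults so far: 3)
  step 3: ref 1 -> HIT, frames=[1,3,2] (faults so far: 3)
  step 4: ref 1 -> HIT, frames=[1,3,2] (faults so far: 3)
  step 5: ref 1 -> HIT, frames=[1,3,2] (faults so far: 3)
  step 6: ref 5 -> FAULT, evict 3, frames=[1,5,2] (faults so far: 4)
  step 7: ref 1 -> HIT, frames=[1,5,2] (faults so far: 4)
  step 8: ref 1 -> HIT, frames=[1,5,2] (faults so far: 4)
  step 9: ref 5 -> HIT, frames=[1,5,2] (faults so far: 4)
  step 10: ref 3 -> FAULT, evict 2, frames=[1,5,3] (faults so far: 5)
  step 11: ref 1 -> HIT, frames=[1,5,3] (faults so far: 5)
  step 12: ref 5 -> HIT, frames=[1,5,3] (faults so far: 5)
  step 13: ref 1 -> HIT, frames=[1,5,3] (faults so far: 5)
  LRU total faults: 5
--- Optimal ---
  step 0: ref 1 -> FAULT, frames=[1,-,-] (faults so far: 1)
  step 1: ref 3 -> FAULT, frames=[1,3,-] (faults so far: 2)
  step 2: ref 2 -> FAULT, frames=[1,3,2] (faults so far: 3)
  step 3: ref 1 -> HIT, frames=[1,3,2] (faults so far: 3)
  step 4: ref 1 -> HIT, frames=[1,3,2] (faults so far: 3)
  step 5: ref 1 -> HIT, frames=[1,3,2] (faults so far: 3)
  step 6: ref 5 -> FAULT, evict 2, frames=[1,3,5] (faults so far: 4)
  step 7: ref 1 -> HIT, frames=[1,3,5] (faults so far: 4)
  step 8: ref 1 -> HIT, frames=[1,3,5] (faults so far: 4)
  step 9: ref 5 -> HIT, frames=[1,3,5] (faults so far: 4)
  step 10: ref 3 -> HIT, frames=[1,3,5] (faults so far: 4)
  step 11: ref 1 -> HIT, frames=[1,3,5] (faults so far: 4)
  step 12: ref 5 -> HIT, frames=[1,3,5] (faults so far: 4)
  step 13: ref 1 -> HIT, frames=[1,3,5] (faults so far: 4)
  Optimal total faults: 4

Answer: 6 5 4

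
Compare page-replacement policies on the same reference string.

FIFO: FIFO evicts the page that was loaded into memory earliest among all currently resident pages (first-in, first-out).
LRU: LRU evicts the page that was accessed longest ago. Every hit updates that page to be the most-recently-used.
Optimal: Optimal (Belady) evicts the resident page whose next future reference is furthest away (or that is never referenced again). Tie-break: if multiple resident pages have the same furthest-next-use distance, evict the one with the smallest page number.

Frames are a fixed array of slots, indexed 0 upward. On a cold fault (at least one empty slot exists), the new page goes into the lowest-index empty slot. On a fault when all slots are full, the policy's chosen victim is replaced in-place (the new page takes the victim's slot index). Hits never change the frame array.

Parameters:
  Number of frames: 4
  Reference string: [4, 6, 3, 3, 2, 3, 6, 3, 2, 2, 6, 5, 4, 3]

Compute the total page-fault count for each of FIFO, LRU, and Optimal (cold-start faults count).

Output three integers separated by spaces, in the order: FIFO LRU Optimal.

--- FIFO ---
  step 0: ref 4 -> FAULT, frames=[4,-,-,-] (faults so far: 1)
  step 1: ref 6 -> FAULT, frames=[4,6,-,-] (faults so far: 2)
  step 2: ref 3 -> FAULT, frames=[4,6,3,-] (faults so far: 3)
  step 3: ref 3 -> HIT, frames=[4,6,3,-] (faults so far: 3)
  step 4: ref 2 -> FAULT, frames=[4,6,3,2] (faults so far: 4)
  step 5: ref 3 -> HIT, frames=[4,6,3,2] (faults so far: 4)
  step 6: ref 6 -> HIT, frames=[4,6,3,2] (faults so far: 4)
  step 7: ref 3 -> HIT, frames=[4,6,3,2] (faults so far: 4)
  step 8: ref 2 -> HIT, frames=[4,6,3,2] (faults so far: 4)
  step 9: ref 2 -> HIT, frames=[4,6,3,2] (faults so far: 4)
  step 10: ref 6 -> HIT, frames=[4,6,3,2] (faults so far: 4)
  step 11: ref 5 -> FAULT, evict 4, frames=[5,6,3,2] (faults so far: 5)
  step 12: ref 4 -> FAULT, evict 6, frames=[5,4,3,2] (faults so far: 6)
  step 13: ref 3 -> HIT, frames=[5,4,3,2] (faults so far: 6)
  FIFO total faults: 6
--- LRU ---
  step 0: ref 4 -> FAULT, frames=[4,-,-,-] (faults so far: 1)
  step 1: ref 6 -> FAULT, frames=[4,6,-,-] (faults so far: 2)
  step 2: ref 3 -> FAULT, frames=[4,6,3,-] (faults so far: 3)
  step 3: ref 3 -> HIT, frames=[4,6,3,-] (faults so far: 3)
  step 4: ref 2 -> FAULT, frames=[4,6,3,2] (faults so far: 4)
  step 5: ref 3 -> HIT, frames=[4,6,3,2] (faults so far: 4)
  step 6: ref 6 -> HIT, frames=[4,6,3,2] (faults so far: 4)
  step 7: ref 3 -> HIT, frames=[4,6,3,2] (faults so far: 4)
  step 8: ref 2 -> HIT, frames=[4,6,3,2] (faults so far: 4)
  step 9: ref 2 -> HIT, frames=[4,6,3,2] (faults so far: 4)
  step 10: ref 6 -> HIT, frames=[4,6,3,2] (faults so far: 4)
  step 11: ref 5 -> FAULT, evict 4, frames=[5,6,3,2] (faults so far: 5)
  step 12: ref 4 -> FAULT, evict 3, frames=[5,6,4,2] (faults so far: 6)
  step 13: ref 3 -> FAULT, evict 2, frames=[5,6,4,3] (faults so far: 7)
  LRU total faults: 7
--- Optimal ---
  step 0: ref 4 -> FAULT, frames=[4,-,-,-] (faults so far: 1)
  step 1: ref 6 -> FAULT, frames=[4,6,-,-] (faults so far: 2)
  step 2: ref 3 -> FAULT, frames=[4,6,3,-] (faults so far: 3)
  step 3: ref 3 -> HIT, frames=[4,6,3,-] (faults so far: 3)
  step 4: ref 2 -> FAULT, frames=[4,6,3,2] (faults so far: 4)
  step 5: ref 3 -> HIT, frames=[4,6,3,2] (faults so far: 4)
  step 6: ref 6 -> HIT, frames=[4,6,3,2] (faults so far: 4)
  step 7: ref 3 -> HIT, frames=[4,6,3,2] (faults so far: 4)
  step 8: ref 2 -> HIT, frames=[4,6,3,2] (faults so far: 4)
  step 9: ref 2 -> HIT, frames=[4,6,3,2] (faults so far: 4)
  step 10: ref 6 -> HIT, frames=[4,6,3,2] (faults so far: 4)
  step 11: ref 5 -> FAULT, evict 2, frames=[4,6,3,5] (faults so far: 5)
  step 12: ref 4 -> HIT, frames=[4,6,3,5] (faults so far: 5)
  step 13: ref 3 -> HIT, frames=[4,6,3,5] (faults so far: 5)
  Optimal total faults: 5

Answer: 6 7 5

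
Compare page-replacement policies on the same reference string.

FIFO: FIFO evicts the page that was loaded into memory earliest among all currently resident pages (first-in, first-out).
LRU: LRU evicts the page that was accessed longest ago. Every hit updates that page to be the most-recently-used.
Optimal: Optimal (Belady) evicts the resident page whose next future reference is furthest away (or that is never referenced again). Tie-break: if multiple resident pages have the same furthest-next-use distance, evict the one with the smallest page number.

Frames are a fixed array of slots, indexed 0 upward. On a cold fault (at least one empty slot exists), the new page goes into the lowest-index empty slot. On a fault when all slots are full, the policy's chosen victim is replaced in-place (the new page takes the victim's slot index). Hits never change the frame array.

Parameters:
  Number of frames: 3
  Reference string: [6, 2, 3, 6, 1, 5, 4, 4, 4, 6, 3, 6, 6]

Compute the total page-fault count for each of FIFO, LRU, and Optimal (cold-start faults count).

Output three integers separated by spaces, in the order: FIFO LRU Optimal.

--- FIFO ---
  step 0: ref 6 -> FAULT, frames=[6,-,-] (faults so far: 1)
  step 1: ref 2 -> FAULT, frames=[6,2,-] (faults so far: 2)
  step 2: ref 3 -> FAULT, frames=[6,2,3] (faults so far: 3)
  step 3: ref 6 -> HIT, frames=[6,2,3] (faults so far: 3)
  step 4: ref 1 -> FAULT, evict 6, frames=[1,2,3] (faults so far: 4)
  step 5: ref 5 -> FAULT, evict 2, frames=[1,5,3] (faults so far: 5)
  step 6: ref 4 -> FAULT, evict 3, frames=[1,5,4] (faults so far: 6)
  step 7: ref 4 -> HIT, frames=[1,5,4] (faults so far: 6)
  step 8: ref 4 -> HIT, frames=[1,5,4] (faults so far: 6)
  step 9: ref 6 -> FAULT, evict 1, frames=[6,5,4] (faults so far: 7)
  step 10: ref 3 -> FAULT, evict 5, frames=[6,3,4] (faults so far: 8)
  step 11: ref 6 -> HIT, frames=[6,3,4] (faults so far: 8)
  step 12: ref 6 -> HIT, frames=[6,3,4] (faults so far: 8)
  FIFO total faults: 8
--- LRU ---
  step 0: ref 6 -> FAULT, frames=[6,-,-] (faults so far: 1)
  step 1: ref 2 -> FAULT, frames=[6,2,-] (faults so far: 2)
  step 2: ref 3 -> FAULT, frames=[6,2,3] (faults so far: 3)
  step 3: ref 6 -> HIT, frames=[6,2,3] (faults so far: 3)
  step 4: ref 1 -> FAULT, evict 2, frames=[6,1,3] (faults so far: 4)
  step 5: ref 5 -> FAULT, evict 3, frames=[6,1,5] (faults so far: 5)
  step 6: ref 4 -> FAULT, evict 6, frames=[4,1,5] (faults so far: 6)
  step 7: ref 4 -> HIT, frames=[4,1,5] (faults so far: 6)
  step 8: ref 4 -> HIT, frames=[4,1,5] (faults so far: 6)
  step 9: ref 6 -> FAULT, evict 1, frames=[4,6,5] (faults so far: 7)
  step 10: ref 3 -> FAULT, evict 5, frames=[4,6,3] (faults so far: 8)
  step 11: ref 6 -> HIT, frames=[4,6,3] (faults so far: 8)
  step 12: ref 6 -> HIT, frames=[4,6,3] (faults so far: 8)
  LRU total faults: 8
--- Optimal ---
  step 0: ref 6 -> FAULT, frames=[6,-,-] (faults so far: 1)
  step 1: ref 2 -> FAULT, frames=[6,2,-] (faults so far: 2)
  step 2: ref 3 -> FAULT, frames=[6,2,3] (faults so far: 3)
  step 3: ref 6 -> HIT, frames=[6,2,3] (faults so far: 3)
  step 4: ref 1 -> FAULT, evict 2, frames=[6,1,3] (faults so far: 4)
  step 5: ref 5 -> FAULT, evict 1, frames=[6,5,3] (faults so far: 5)
  step 6: ref 4 -> FAULT, evict 5, frames=[6,4,3] (faults so far: 6)
  step 7: ref 4 -> HIT, frames=[6,4,3] (faults so far: 6)
  step 8: ref 4 -> HIT, frames=[6,4,3] (faults so far: 6)
  step 9: ref 6 -> HIT, frames=[6,4,3] (faults so far: 6)
  step 10: ref 3 -> HIT, frames=[6,4,3] (faults so far: 6)
  step 11: ref 6 -> HIT, frames=[6,4,3] (faults so far: 6)
  step 12: ref 6 -> HIT, frames=[6,4,3] (faults so far: 6)
  Optimal total faults: 6

Answer: 8 8 6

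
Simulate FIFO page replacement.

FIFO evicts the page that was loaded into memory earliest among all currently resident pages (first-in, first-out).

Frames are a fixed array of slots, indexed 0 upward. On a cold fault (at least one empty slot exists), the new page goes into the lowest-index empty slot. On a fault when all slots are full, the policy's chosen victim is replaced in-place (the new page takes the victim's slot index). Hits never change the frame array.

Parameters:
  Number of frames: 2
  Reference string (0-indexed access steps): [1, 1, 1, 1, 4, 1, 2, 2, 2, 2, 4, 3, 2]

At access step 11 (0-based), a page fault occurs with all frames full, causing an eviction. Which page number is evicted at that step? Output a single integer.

Step 0: ref 1 -> FAULT, frames=[1,-]
Step 1: ref 1 -> HIT, frames=[1,-]
Step 2: ref 1 -> HIT, frames=[1,-]
Step 3: ref 1 -> HIT, frames=[1,-]
Step 4: ref 4 -> FAULT, frames=[1,4]
Step 5: ref 1 -> HIT, frames=[1,4]
Step 6: ref 2 -> FAULT, evict 1, frames=[2,4]
Step 7: ref 2 -> HIT, frames=[2,4]
Step 8: ref 2 -> HIT, frames=[2,4]
Step 9: ref 2 -> HIT, frames=[2,4]
Step 10: ref 4 -> HIT, frames=[2,4]
Step 11: ref 3 -> FAULT, evict 4, frames=[2,3]
At step 11: evicted page 4

Answer: 4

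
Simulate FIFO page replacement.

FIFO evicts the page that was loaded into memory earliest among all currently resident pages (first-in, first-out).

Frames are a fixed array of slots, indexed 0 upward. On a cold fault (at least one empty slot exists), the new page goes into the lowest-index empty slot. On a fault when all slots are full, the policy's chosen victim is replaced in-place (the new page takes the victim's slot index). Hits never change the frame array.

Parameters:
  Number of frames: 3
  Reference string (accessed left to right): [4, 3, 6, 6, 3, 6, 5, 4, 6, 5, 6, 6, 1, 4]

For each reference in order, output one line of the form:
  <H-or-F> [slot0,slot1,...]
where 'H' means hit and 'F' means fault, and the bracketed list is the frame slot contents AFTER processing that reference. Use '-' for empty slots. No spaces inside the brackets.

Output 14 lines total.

F [4,-,-]
F [4,3,-]
F [4,3,6]
H [4,3,6]
H [4,3,6]
H [4,3,6]
F [5,3,6]
F [5,4,6]
H [5,4,6]
H [5,4,6]
H [5,4,6]
H [5,4,6]
F [5,4,1]
H [5,4,1]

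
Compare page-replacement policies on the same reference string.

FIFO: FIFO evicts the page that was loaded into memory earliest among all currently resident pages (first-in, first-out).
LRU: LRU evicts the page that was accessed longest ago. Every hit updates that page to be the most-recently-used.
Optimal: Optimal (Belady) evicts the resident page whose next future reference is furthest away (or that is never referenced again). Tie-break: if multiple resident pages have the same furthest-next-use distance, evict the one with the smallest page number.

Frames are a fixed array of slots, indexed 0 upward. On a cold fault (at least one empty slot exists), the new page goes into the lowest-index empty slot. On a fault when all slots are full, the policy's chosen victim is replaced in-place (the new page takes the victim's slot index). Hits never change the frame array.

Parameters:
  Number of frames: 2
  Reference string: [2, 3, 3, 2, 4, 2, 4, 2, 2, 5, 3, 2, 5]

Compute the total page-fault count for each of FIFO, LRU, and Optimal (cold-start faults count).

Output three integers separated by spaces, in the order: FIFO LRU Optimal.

Answer: 8 7 6

Derivation:
--- FIFO ---
  step 0: ref 2 -> FAULT, frames=[2,-] (faults so far: 1)
  step 1: ref 3 -> FAULT, frames=[2,3] (faults so far: 2)
  step 2: ref 3 -> HIT, frames=[2,3] (faults so far: 2)
  step 3: ref 2 -> HIT, frames=[2,3] (faults so far: 2)
  step 4: ref 4 -> FAULT, evict 2, frames=[4,3] (faults so far: 3)
  step 5: ref 2 -> FAULT, evict 3, frames=[4,2] (faults so far: 4)
  step 6: ref 4 -> HIT, frames=[4,2] (faults so far: 4)
  step 7: ref 2 -> HIT, frames=[4,2] (faults so far: 4)
  step 8: ref 2 -> HIT, frames=[4,2] (faults so far: 4)
  step 9: ref 5 -> FAULT, evict 4, frames=[5,2] (faults so far: 5)
  step 10: ref 3 -> FAULT, evict 2, frames=[5,3] (faults so far: 6)
  step 11: ref 2 -> FAULT, evict 5, frames=[2,3] (faults so far: 7)
  step 12: ref 5 -> FAULT, evict 3, frames=[2,5] (faults so far: 8)
  FIFO total faults: 8
--- LRU ---
  step 0: ref 2 -> FAULT, frames=[2,-] (faults so far: 1)
  step 1: ref 3 -> FAULT, frames=[2,3] (faults so far: 2)
  step 2: ref 3 -> HIT, frames=[2,3] (faults so far: 2)
  step 3: ref 2 -> HIT, frames=[2,3] (faults so far: 2)
  step 4: ref 4 -> FAULT, evict 3, frames=[2,4] (faults so far: 3)
  step 5: ref 2 -> HIT, frames=[2,4] (faults so far: 3)
  step 6: ref 4 -> HIT, frames=[2,4] (faults so far: 3)
  step 7: ref 2 -> HIT, frames=[2,4] (faults so far: 3)
  step 8: ref 2 -> HIT, frames=[2,4] (faults so far: 3)
  step 9: ref 5 -> FAULT, evict 4, frames=[2,5] (faults so far: 4)
  step 10: ref 3 -> FAULT, evict 2, frames=[3,5] (faults so far: 5)
  step 11: ref 2 -> FAULT, evict 5, frames=[3,2] (faults so far: 6)
  step 12: ref 5 -> FAULT, evict 3, frames=[5,2] (faults so far: 7)
  LRU total faults: 7
--- Optimal ---
  step 0: ref 2 -> FAULT, frames=[2,-] (faults so far: 1)
  step 1: ref 3 -> FAULT, frames=[2,3] (faults so far: 2)
  step 2: ref 3 -> HIT, frames=[2,3] (faults so far: 2)
  step 3: ref 2 -> HIT, frames=[2,3] (faults so far: 2)
  step 4: ref 4 -> FAULT, evict 3, frames=[2,4] (faults so far: 3)
  step 5: ref 2 -> HIT, frames=[2,4] (faults so far: 3)
  step 6: ref 4 -> HIT, frames=[2,4] (faults so far: 3)
  step 7: ref 2 -> HIT, frames=[2,4] (faults so far: 3)
  step 8: ref 2 -> HIT, frames=[2,4] (faults so far: 3)
  step 9: ref 5 -> FAULT, evict 4, frames=[2,5] (faults so far: 4)
  step 10: ref 3 -> FAULT, evict 5, frames=[2,3] (faults so far: 5)
  step 11: ref 2 -> HIT, frames=[2,3] (faults so far: 5)
  step 12: ref 5 -> FAULT, evict 2, frames=[5,3] (faults so far: 6)
  Optimal total faults: 6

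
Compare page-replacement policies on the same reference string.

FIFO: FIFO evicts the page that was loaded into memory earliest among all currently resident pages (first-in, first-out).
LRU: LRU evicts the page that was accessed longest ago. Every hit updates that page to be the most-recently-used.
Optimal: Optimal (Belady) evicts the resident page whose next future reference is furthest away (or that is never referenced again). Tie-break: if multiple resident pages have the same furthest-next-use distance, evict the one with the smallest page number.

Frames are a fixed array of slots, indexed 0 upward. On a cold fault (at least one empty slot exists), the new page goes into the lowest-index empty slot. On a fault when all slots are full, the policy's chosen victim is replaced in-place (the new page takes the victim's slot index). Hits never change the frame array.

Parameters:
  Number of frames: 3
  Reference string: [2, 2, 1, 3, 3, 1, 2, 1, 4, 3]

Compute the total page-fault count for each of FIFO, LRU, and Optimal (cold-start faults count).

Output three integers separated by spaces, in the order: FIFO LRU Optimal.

--- FIFO ---
  step 0: ref 2 -> FAULT, frames=[2,-,-] (faults so far: 1)
  step 1: ref 2 -> HIT, frames=[2,-,-] (faults so far: 1)
  step 2: ref 1 -> FAULT, frames=[2,1,-] (faults so far: 2)
  step 3: ref 3 -> FAULT, frames=[2,1,3] (faults so far: 3)
  step 4: ref 3 -> HIT, frames=[2,1,3] (faults so far: 3)
  step 5: ref 1 -> HIT, frames=[2,1,3] (faults so far: 3)
  step 6: ref 2 -> HIT, frames=[2,1,3] (faults so far: 3)
  step 7: ref 1 -> HIT, frames=[2,1,3] (faults so far: 3)
  step 8: ref 4 -> FAULT, evict 2, frames=[4,1,3] (faults so far: 4)
  step 9: ref 3 -> HIT, frames=[4,1,3] (faults so far: 4)
  FIFO total faults: 4
--- LRU ---
  step 0: ref 2 -> FAULT, frames=[2,-,-] (faults so far: 1)
  step 1: ref 2 -> HIT, frames=[2,-,-] (faults so far: 1)
  step 2: ref 1 -> FAULT, frames=[2,1,-] (faults so far: 2)
  step 3: ref 3 -> FAULT, frames=[2,1,3] (faults so far: 3)
  step 4: ref 3 -> HIT, frames=[2,1,3] (faults so far: 3)
  step 5: ref 1 -> HIT, frames=[2,1,3] (faults so far: 3)
  step 6: ref 2 -> HIT, frames=[2,1,3] (faults so far: 3)
  step 7: ref 1 -> HIT, frames=[2,1,3] (faults so far: 3)
  step 8: ref 4 -> FAULT, evict 3, frames=[2,1,4] (faults so far: 4)
  step 9: ref 3 -> FAULT, evict 2, frames=[3,1,4] (faults so far: 5)
  LRU total faults: 5
--- Optimal ---
  step 0: ref 2 -> FAULT, frames=[2,-,-] (faults so far: 1)
  step 1: ref 2 -> HIT, frames=[2,-,-] (faults so far: 1)
  step 2: ref 1 -> FAULT, frames=[2,1,-] (faults so far: 2)
  step 3: ref 3 -> FAULT, frames=[2,1,3] (faults so far: 3)
  step 4: ref 3 -> HIT, frames=[2,1,3] (faults so far: 3)
  step 5: ref 1 -> HIT, frames=[2,1,3] (faults so far: 3)
  step 6: ref 2 -> HIT, frames=[2,1,3] (faults so far: 3)
  step 7: ref 1 -> HIT, frames=[2,1,3] (faults so far: 3)
  step 8: ref 4 -> FAULT, evict 1, frames=[2,4,3] (faults so far: 4)
  step 9: ref 3 -> HIT, frames=[2,4,3] (faults so far: 4)
  Optimal total faults: 4

Answer: 4 5 4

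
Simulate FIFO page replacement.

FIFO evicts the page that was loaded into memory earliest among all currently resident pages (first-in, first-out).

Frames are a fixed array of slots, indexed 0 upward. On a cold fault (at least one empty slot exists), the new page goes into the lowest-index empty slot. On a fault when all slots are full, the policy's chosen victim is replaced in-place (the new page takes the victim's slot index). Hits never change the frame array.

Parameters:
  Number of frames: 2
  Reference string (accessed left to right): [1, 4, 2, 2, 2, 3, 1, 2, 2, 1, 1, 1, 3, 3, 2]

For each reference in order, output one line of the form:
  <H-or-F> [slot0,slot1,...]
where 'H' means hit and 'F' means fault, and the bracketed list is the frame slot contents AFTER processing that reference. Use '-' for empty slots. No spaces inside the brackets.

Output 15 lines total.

F [1,-]
F [1,4]
F [2,4]
H [2,4]
H [2,4]
F [2,3]
F [1,3]
F [1,2]
H [1,2]
H [1,2]
H [1,2]
H [1,2]
F [3,2]
H [3,2]
H [3,2]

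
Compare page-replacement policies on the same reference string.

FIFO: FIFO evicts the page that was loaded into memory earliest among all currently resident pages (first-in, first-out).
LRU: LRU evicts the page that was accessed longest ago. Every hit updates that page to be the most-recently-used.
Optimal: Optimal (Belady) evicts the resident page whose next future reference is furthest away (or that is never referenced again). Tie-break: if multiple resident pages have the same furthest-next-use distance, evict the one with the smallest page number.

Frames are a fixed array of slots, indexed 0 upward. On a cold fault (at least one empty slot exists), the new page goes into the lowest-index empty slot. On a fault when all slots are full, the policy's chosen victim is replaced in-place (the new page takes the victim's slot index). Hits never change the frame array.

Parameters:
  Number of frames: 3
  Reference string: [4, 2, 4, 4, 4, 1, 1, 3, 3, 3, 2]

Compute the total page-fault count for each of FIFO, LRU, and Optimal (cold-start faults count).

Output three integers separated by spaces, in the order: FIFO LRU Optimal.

Answer: 4 5 4

Derivation:
--- FIFO ---
  step 0: ref 4 -> FAULT, frames=[4,-,-] (faults so far: 1)
  step 1: ref 2 -> FAULT, frames=[4,2,-] (faults so far: 2)
  step 2: ref 4 -> HIT, frames=[4,2,-] (faults so far: 2)
  step 3: ref 4 -> HIT, frames=[4,2,-] (faults so far: 2)
  step 4: ref 4 -> HIT, frames=[4,2,-] (faults so far: 2)
  step 5: ref 1 -> FAULT, frames=[4,2,1] (faults so far: 3)
  step 6: ref 1 -> HIT, frames=[4,2,1] (faults so far: 3)
  step 7: ref 3 -> FAULT, evict 4, frames=[3,2,1] (faults so far: 4)
  step 8: ref 3 -> HIT, frames=[3,2,1] (faults so far: 4)
  step 9: ref 3 -> HIT, frames=[3,2,1] (faults so far: 4)
  step 10: ref 2 -> HIT, frames=[3,2,1] (faults so far: 4)
  FIFO total faults: 4
--- LRU ---
  step 0: ref 4 -> FAULT, frames=[4,-,-] (faults so far: 1)
  step 1: ref 2 -> FAULT, frames=[4,2,-] (faults so far: 2)
  step 2: ref 4 -> HIT, frames=[4,2,-] (faults so far: 2)
  step 3: ref 4 -> HIT, frames=[4,2,-] (faults so far: 2)
  step 4: ref 4 -> HIT, frames=[4,2,-] (faults so far: 2)
  step 5: ref 1 -> FAULT, frames=[4,2,1] (faults so far: 3)
  step 6: ref 1 -> HIT, frames=[4,2,1] (faults so far: 3)
  step 7: ref 3 -> FAULT, evict 2, frames=[4,3,1] (faults so far: 4)
  step 8: ref 3 -> HIT, frames=[4,3,1] (faults so far: 4)
  step 9: ref 3 -> HIT, frames=[4,3,1] (faults so far: 4)
  step 10: ref 2 -> FAULT, evict 4, frames=[2,3,1] (faults so far: 5)
  LRU total faults: 5
--- Optimal ---
  step 0: ref 4 -> FAULT, frames=[4,-,-] (faults so far: 1)
  step 1: ref 2 -> FAULT, frames=[4,2,-] (faults so far: 2)
  step 2: ref 4 -> HIT, frames=[4,2,-] (faults so far: 2)
  step 3: ref 4 -> HIT, frames=[4,2,-] (faults so far: 2)
  step 4: ref 4 -> HIT, frames=[4,2,-] (faults so far: 2)
  step 5: ref 1 -> FAULT, frames=[4,2,1] (faults so far: 3)
  step 6: ref 1 -> HIT, frames=[4,2,1] (faults so far: 3)
  step 7: ref 3 -> FAULT, evict 1, frames=[4,2,3] (faults so far: 4)
  step 8: ref 3 -> HIT, frames=[4,2,3] (faults so far: 4)
  step 9: ref 3 -> HIT, frames=[4,2,3] (faults so far: 4)
  step 10: ref 2 -> HIT, frames=[4,2,3] (faults so far: 4)
  Optimal total faults: 4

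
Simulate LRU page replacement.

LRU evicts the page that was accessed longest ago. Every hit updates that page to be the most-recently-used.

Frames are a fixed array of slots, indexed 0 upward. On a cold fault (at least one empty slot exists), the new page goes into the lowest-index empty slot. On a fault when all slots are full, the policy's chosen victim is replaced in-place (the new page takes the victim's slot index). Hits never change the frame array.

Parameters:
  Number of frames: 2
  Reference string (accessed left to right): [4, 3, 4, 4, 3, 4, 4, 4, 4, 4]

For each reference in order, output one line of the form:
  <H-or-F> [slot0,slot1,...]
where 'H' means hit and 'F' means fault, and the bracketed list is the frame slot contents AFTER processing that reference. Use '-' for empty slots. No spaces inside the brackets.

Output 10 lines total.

F [4,-]
F [4,3]
H [4,3]
H [4,3]
H [4,3]
H [4,3]
H [4,3]
H [4,3]
H [4,3]
H [4,3]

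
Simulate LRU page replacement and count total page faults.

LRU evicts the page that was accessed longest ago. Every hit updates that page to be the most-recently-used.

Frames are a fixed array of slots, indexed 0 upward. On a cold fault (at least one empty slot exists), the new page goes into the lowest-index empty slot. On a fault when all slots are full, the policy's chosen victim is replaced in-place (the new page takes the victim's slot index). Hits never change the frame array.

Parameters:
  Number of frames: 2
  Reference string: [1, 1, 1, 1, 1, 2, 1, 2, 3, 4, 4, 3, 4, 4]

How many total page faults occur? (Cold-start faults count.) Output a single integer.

Step 0: ref 1 → FAULT, frames=[1,-]
Step 1: ref 1 → HIT, frames=[1,-]
Step 2: ref 1 → HIT, frames=[1,-]
Step 3: ref 1 → HIT, frames=[1,-]
Step 4: ref 1 → HIT, frames=[1,-]
Step 5: ref 2 → FAULT, frames=[1,2]
Step 6: ref 1 → HIT, frames=[1,2]
Step 7: ref 2 → HIT, frames=[1,2]
Step 8: ref 3 → FAULT (evict 1), frames=[3,2]
Step 9: ref 4 → FAULT (evict 2), frames=[3,4]
Step 10: ref 4 → HIT, frames=[3,4]
Step 11: ref 3 → HIT, frames=[3,4]
Step 12: ref 4 → HIT, frames=[3,4]
Step 13: ref 4 → HIT, frames=[3,4]
Total faults: 4

Answer: 4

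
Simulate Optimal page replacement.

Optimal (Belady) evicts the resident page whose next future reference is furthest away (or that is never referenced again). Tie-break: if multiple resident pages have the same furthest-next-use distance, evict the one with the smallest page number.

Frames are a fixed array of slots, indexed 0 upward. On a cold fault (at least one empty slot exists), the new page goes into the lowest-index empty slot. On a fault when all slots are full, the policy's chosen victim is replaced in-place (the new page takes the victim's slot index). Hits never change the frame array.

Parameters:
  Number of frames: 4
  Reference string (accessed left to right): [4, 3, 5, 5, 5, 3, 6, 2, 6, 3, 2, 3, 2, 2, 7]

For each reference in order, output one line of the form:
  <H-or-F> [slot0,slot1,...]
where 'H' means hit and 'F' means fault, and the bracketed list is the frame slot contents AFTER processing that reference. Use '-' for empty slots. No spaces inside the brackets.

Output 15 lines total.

F [4,-,-,-]
F [4,3,-,-]
F [4,3,5,-]
H [4,3,5,-]
H [4,3,5,-]
H [4,3,5,-]
F [4,3,5,6]
F [2,3,5,6]
H [2,3,5,6]
H [2,3,5,6]
H [2,3,5,6]
H [2,3,5,6]
H [2,3,5,6]
H [2,3,5,6]
F [7,3,5,6]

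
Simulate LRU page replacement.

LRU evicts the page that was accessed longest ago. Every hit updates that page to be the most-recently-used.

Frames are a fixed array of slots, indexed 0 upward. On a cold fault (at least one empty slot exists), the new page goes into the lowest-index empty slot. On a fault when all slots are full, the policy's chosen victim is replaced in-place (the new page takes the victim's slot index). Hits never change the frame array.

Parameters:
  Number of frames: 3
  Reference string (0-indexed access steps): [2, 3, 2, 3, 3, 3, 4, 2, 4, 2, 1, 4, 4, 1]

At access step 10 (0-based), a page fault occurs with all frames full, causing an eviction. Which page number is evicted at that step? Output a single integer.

Answer: 3

Derivation:
Step 0: ref 2 -> FAULT, frames=[2,-,-]
Step 1: ref 3 -> FAULT, frames=[2,3,-]
Step 2: ref 2 -> HIT, frames=[2,3,-]
Step 3: ref 3 -> HIT, frames=[2,3,-]
Step 4: ref 3 -> HIT, frames=[2,3,-]
Step 5: ref 3 -> HIT, frames=[2,3,-]
Step 6: ref 4 -> FAULT, frames=[2,3,4]
Step 7: ref 2 -> HIT, frames=[2,3,4]
Step 8: ref 4 -> HIT, frames=[2,3,4]
Step 9: ref 2 -> HIT, frames=[2,3,4]
Step 10: ref 1 -> FAULT, evict 3, frames=[2,1,4]
At step 10: evicted page 3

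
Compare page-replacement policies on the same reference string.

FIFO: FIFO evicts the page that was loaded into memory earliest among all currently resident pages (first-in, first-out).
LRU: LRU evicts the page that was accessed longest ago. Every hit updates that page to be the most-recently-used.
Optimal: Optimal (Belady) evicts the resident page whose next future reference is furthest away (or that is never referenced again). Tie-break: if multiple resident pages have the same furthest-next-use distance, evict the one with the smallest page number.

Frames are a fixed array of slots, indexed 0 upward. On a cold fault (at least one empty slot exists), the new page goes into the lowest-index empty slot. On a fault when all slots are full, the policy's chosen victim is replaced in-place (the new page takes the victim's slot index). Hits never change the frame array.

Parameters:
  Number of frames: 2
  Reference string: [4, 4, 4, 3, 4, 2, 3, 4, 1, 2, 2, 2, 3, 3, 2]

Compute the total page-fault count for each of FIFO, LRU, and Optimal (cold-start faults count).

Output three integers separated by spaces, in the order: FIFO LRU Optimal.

Answer: 7 8 6

Derivation:
--- FIFO ---
  step 0: ref 4 -> FAULT, frames=[4,-] (faults so far: 1)
  step 1: ref 4 -> HIT, frames=[4,-] (faults so far: 1)
  step 2: ref 4 -> HIT, frames=[4,-] (faults so far: 1)
  step 3: ref 3 -> FAULT, frames=[4,3] (faults so far: 2)
  step 4: ref 4 -> HIT, frames=[4,3] (faults so far: 2)
  step 5: ref 2 -> FAULT, evict 4, frames=[2,3] (faults so far: 3)
  step 6: ref 3 -> HIT, frames=[2,3] (faults so far: 3)
  step 7: ref 4 -> FAULT, evict 3, frames=[2,4] (faults so far: 4)
  step 8: ref 1 -> FAULT, evict 2, frames=[1,4] (faults so far: 5)
  step 9: ref 2 -> FAULT, evict 4, frames=[1,2] (faults so far: 6)
  step 10: ref 2 -> HIT, frames=[1,2] (faults so far: 6)
  step 11: ref 2 -> HIT, frames=[1,2] (faults so far: 6)
  step 12: ref 3 -> FAULT, evict 1, frames=[3,2] (faults so far: 7)
  step 13: ref 3 -> HIT, frames=[3,2] (faults so far: 7)
  step 14: ref 2 -> HIT, frames=[3,2] (faults so far: 7)
  FIFO total faults: 7
--- LRU ---
  step 0: ref 4 -> FAULT, frames=[4,-] (faults so far: 1)
  step 1: ref 4 -> HIT, frames=[4,-] (faults so far: 1)
  step 2: ref 4 -> HIT, frames=[4,-] (faults so far: 1)
  step 3: ref 3 -> FAULT, frames=[4,3] (faults so far: 2)
  step 4: ref 4 -> HIT, frames=[4,3] (faults so far: 2)
  step 5: ref 2 -> FAULT, evict 3, frames=[4,2] (faults so far: 3)
  step 6: ref 3 -> FAULT, evict 4, frames=[3,2] (faults so far: 4)
  step 7: ref 4 -> FAULT, evict 2, frames=[3,4] (faults so far: 5)
  step 8: ref 1 -> FAULT, evict 3, frames=[1,4] (faults so far: 6)
  step 9: ref 2 -> FAULT, evict 4, frames=[1,2] (faults so far: 7)
  step 10: ref 2 -> HIT, frames=[1,2] (faults so far: 7)
  step 11: ref 2 -> HIT, frames=[1,2] (faults so far: 7)
  step 12: ref 3 -> FAULT, evict 1, frames=[3,2] (faults so far: 8)
  step 13: ref 3 -> HIT, frames=[3,2] (faults so far: 8)
  step 14: ref 2 -> HIT, frames=[3,2] (faults so far: 8)
  LRU total faults: 8
--- Optimal ---
  step 0: ref 4 -> FAULT, frames=[4,-] (faults so far: 1)
  step 1: ref 4 -> HIT, frames=[4,-] (faults so far: 1)
  step 2: ref 4 -> HIT, frames=[4,-] (faults so far: 1)
  step 3: ref 3 -> FAULT, frames=[4,3] (faults so far: 2)
  step 4: ref 4 -> HIT, frames=[4,3] (faults so far: 2)
  step 5: ref 2 -> FAULT, evict 4, frames=[2,3] (faults so far: 3)
  step 6: ref 3 -> HIT, frames=[2,3] (faults so far: 3)
  step 7: ref 4 -> FAULT, evict 3, frames=[2,4] (faults so far: 4)
  step 8: ref 1 -> FAULT, evict 4, frames=[2,1] (faults so far: 5)
  step 9: ref 2 -> HIT, frames=[2,1] (faults so far: 5)
  step 10: ref 2 -> HIT, frames=[2,1] (faults so far: 5)
  step 11: ref 2 -> HIT, frames=[2,1] (faults so far: 5)
  step 12: ref 3 -> FAULT, evict 1, frames=[2,3] (faults so far: 6)
  step 13: ref 3 -> HIT, frames=[2,3] (faults so far: 6)
  step 14: ref 2 -> HIT, frames=[2,3] (faults so far: 6)
  Optimal total faults: 6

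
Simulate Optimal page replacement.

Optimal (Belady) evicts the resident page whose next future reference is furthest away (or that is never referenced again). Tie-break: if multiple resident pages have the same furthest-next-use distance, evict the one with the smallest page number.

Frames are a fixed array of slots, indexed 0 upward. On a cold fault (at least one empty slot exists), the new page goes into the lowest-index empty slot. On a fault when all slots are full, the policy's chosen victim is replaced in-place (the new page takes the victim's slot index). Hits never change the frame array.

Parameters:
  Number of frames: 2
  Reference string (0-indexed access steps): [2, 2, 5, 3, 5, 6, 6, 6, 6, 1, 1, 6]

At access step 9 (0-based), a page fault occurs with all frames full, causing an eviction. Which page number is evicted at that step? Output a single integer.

Answer: 5

Derivation:
Step 0: ref 2 -> FAULT, frames=[2,-]
Step 1: ref 2 -> HIT, frames=[2,-]
Step 2: ref 5 -> FAULT, frames=[2,5]
Step 3: ref 3 -> FAULT, evict 2, frames=[3,5]
Step 4: ref 5 -> HIT, frames=[3,5]
Step 5: ref 6 -> FAULT, evict 3, frames=[6,5]
Step 6: ref 6 -> HIT, frames=[6,5]
Step 7: ref 6 -> HIT, frames=[6,5]
Step 8: ref 6 -> HIT, frames=[6,5]
Step 9: ref 1 -> FAULT, evict 5, frames=[6,1]
At step 9: evicted page 5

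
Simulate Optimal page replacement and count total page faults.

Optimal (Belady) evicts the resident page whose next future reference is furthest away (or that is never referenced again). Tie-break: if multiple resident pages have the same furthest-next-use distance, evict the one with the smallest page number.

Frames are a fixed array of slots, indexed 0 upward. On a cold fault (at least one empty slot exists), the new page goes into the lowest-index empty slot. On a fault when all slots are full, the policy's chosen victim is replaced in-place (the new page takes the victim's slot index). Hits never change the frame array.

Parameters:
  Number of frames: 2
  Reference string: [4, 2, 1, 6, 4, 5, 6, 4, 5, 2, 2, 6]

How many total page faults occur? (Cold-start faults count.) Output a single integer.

Answer: 8

Derivation:
Step 0: ref 4 → FAULT, frames=[4,-]
Step 1: ref 2 → FAULT, frames=[4,2]
Step 2: ref 1 → FAULT (evict 2), frames=[4,1]
Step 3: ref 6 → FAULT (evict 1), frames=[4,6]
Step 4: ref 4 → HIT, frames=[4,6]
Step 5: ref 5 → FAULT (evict 4), frames=[5,6]
Step 6: ref 6 → HIT, frames=[5,6]
Step 7: ref 4 → FAULT (evict 6), frames=[5,4]
Step 8: ref 5 → HIT, frames=[5,4]
Step 9: ref 2 → FAULT (evict 4), frames=[5,2]
Step 10: ref 2 → HIT, frames=[5,2]
Step 11: ref 6 → FAULT (evict 2), frames=[5,6]
Total faults: 8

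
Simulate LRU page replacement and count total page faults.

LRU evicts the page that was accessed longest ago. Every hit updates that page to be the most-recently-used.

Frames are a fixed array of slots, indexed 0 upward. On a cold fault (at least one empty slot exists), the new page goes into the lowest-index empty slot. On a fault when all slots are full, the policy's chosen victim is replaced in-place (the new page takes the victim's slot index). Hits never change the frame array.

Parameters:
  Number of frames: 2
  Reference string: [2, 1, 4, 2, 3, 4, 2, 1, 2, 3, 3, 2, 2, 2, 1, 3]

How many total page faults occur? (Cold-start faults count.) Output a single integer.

Step 0: ref 2 → FAULT, frames=[2,-]
Step 1: ref 1 → FAULT, frames=[2,1]
Step 2: ref 4 → FAULT (evict 2), frames=[4,1]
Step 3: ref 2 → FAULT (evict 1), frames=[4,2]
Step 4: ref 3 → FAULT (evict 4), frames=[3,2]
Step 5: ref 4 → FAULT (evict 2), frames=[3,4]
Step 6: ref 2 → FAULT (evict 3), frames=[2,4]
Step 7: ref 1 → FAULT (evict 4), frames=[2,1]
Step 8: ref 2 → HIT, frames=[2,1]
Step 9: ref 3 → FAULT (evict 1), frames=[2,3]
Step 10: ref 3 → HIT, frames=[2,3]
Step 11: ref 2 → HIT, frames=[2,3]
Step 12: ref 2 → HIT, frames=[2,3]
Step 13: ref 2 → HIT, frames=[2,3]
Step 14: ref 1 → FAULT (evict 3), frames=[2,1]
Step 15: ref 3 → FAULT (evict 2), frames=[3,1]
Total faults: 11

Answer: 11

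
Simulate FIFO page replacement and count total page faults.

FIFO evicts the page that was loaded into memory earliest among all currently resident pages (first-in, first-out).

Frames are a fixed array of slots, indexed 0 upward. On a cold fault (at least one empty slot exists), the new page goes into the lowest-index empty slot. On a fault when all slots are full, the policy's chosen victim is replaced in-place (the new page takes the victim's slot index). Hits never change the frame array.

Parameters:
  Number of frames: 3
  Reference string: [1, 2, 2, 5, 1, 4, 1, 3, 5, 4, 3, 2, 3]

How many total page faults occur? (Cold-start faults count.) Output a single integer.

Step 0: ref 1 → FAULT, frames=[1,-,-]
Step 1: ref 2 → FAULT, frames=[1,2,-]
Step 2: ref 2 → HIT, frames=[1,2,-]
Step 3: ref 5 → FAULT, frames=[1,2,5]
Step 4: ref 1 → HIT, frames=[1,2,5]
Step 5: ref 4 → FAULT (evict 1), frames=[4,2,5]
Step 6: ref 1 → FAULT (evict 2), frames=[4,1,5]
Step 7: ref 3 → FAULT (evict 5), frames=[4,1,3]
Step 8: ref 5 → FAULT (evict 4), frames=[5,1,3]
Step 9: ref 4 → FAULT (evict 1), frames=[5,4,3]
Step 10: ref 3 → HIT, frames=[5,4,3]
Step 11: ref 2 → FAULT (evict 3), frames=[5,4,2]
Step 12: ref 3 → FAULT (evict 5), frames=[3,4,2]
Total faults: 10

Answer: 10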